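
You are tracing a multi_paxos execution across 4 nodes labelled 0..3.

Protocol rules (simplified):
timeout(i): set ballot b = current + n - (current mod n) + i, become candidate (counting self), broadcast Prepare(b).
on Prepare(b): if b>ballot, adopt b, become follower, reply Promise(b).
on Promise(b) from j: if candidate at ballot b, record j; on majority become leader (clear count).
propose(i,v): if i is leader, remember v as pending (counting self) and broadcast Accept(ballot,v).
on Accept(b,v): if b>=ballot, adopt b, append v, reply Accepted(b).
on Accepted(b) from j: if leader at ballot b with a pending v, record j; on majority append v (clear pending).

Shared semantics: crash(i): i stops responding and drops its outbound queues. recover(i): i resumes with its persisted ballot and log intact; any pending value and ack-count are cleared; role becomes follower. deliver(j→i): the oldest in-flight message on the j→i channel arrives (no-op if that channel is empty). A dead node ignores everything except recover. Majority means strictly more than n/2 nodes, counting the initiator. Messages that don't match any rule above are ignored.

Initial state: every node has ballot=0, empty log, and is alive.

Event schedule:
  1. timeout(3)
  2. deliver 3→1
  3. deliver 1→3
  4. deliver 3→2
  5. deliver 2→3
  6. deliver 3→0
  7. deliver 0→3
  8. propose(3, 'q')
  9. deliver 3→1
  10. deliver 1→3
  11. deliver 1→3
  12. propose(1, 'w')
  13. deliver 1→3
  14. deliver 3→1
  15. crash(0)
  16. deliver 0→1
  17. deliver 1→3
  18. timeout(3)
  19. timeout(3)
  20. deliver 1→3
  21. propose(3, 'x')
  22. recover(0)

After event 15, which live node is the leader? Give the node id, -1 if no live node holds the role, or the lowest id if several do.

after 1 — timeout(3): n3:cand/b7/[-]
after 2 — deliver 3→1: n1:foll/b7/[-]
after 3 — deliver 1→3: ·
after 4 — deliver 3→2: n2:foll/b7/[-]
after 5 — deliver 2→3: n3:lead/b7/[-]
after 6 — deliver 3→0: n0:foll/b7/[-]
after 7 — deliver 0→3: ·
after 8 — propose(3,'q'): ·
after 9 — deliver 3→1: n1:foll/b7/[q]
after 10 — deliver 1→3: ·
after 11 — deliver 1→3: ·
after 12 — propose(1,'w'): ·
after 13 — deliver 1→3: ·
after 14 — deliver 3→1: ·
after 15 — crash(0): n0:✗foll/b7/[-]

3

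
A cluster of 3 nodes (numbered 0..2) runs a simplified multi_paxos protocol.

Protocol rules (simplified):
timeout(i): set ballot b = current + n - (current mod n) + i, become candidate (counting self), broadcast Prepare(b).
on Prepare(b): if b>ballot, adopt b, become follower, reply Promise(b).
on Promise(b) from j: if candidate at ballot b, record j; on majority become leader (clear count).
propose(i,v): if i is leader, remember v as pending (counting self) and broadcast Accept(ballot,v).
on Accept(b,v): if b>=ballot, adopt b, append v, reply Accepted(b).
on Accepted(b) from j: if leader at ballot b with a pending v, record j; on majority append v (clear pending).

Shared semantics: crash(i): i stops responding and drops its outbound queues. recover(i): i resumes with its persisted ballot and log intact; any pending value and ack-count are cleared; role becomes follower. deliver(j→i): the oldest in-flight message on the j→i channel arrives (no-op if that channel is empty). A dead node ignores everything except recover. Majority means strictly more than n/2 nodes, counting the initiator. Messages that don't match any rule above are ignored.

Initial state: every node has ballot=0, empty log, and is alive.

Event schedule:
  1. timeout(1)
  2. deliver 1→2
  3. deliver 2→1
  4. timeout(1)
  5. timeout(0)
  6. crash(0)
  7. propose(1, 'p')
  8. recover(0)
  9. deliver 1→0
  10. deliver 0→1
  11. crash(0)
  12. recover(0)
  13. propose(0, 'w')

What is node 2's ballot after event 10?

4

[1] timeout(1) → N1(cand b4 [-])
[2] deliver 1→2 → N2(foll b4 [-])
[3] deliver 2→1 → N1(lead b4 [-])
[4] timeout(1) → N1(cand b7 [-])
[5] timeout(0) → N0(cand b3 [-])
[6] crash(0) → N0(✗cand b3 [-])
[7] propose(1,'p') → ∅
[8] recover(0) → N0(foll b3 [-])
[9] deliver 1→0 → N0(foll b4 [-])
[10] deliver 0→1 → ∅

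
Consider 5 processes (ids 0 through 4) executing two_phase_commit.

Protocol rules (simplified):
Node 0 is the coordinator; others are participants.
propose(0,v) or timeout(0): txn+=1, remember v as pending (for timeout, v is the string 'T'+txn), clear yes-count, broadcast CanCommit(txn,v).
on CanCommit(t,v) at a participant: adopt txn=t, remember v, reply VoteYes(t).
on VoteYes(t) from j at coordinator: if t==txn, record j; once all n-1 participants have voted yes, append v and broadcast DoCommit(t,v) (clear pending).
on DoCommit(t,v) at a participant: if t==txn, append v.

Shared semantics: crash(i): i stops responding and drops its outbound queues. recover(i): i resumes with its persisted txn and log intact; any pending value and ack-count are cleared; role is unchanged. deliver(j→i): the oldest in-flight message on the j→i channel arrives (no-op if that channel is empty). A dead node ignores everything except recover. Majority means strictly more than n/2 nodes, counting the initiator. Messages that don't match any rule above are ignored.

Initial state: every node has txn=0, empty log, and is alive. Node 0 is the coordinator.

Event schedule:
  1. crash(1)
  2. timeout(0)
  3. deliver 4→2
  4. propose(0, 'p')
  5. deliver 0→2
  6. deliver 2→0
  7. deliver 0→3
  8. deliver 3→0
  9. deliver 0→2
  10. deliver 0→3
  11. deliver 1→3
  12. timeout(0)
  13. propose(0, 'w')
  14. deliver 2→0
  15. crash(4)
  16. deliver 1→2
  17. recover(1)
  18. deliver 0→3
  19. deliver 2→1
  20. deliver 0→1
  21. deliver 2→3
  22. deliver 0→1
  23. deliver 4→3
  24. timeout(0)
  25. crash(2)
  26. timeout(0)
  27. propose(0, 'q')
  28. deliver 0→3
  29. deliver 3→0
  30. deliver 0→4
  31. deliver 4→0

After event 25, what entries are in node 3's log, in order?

empty

e1 crash(1): 1[✗part,t=0,-]
e2 timeout(0): 0[coor,t=1,-]
e3 deliver 4→2: ·
e4 propose(0,'p'): 0[coor,t=2,-]
e5 deliver 0→2: 2[part,t=1,-]
e6 deliver 2→0: ·
e7 deliver 0→3: 3[part,t=1,-]
e8 deliver 3→0: ·
e9 deliver 0→2: 2[part,t=2,-]
e10 deliver 0→3: 3[part,t=2,-]
e11 deliver 1→3: ·
e12 timeout(0): 0[coor,t=3,-]
e13 propose(0,'w'): 0[coor,t=4,-]
e14 deliver 2→0: ·
e15 crash(4): 4[✗part,t=0,-]
e16 deliver 1→2: ·
e17 recover(1): 1[part,t=0,-]
e18 deliver 0→3: 3[part,t=3,-]
e19 deliver 2→1: ·
e20 deliver 0→1: 1[part,t=1,-]
e21 deliver 2→3: ·
e22 deliver 0→1: 1[part,t=2,-]
e23 deliver 4→3: ·
e24 timeout(0): 0[coor,t=5,-]
e25 crash(2): 2[✗part,t=2,-]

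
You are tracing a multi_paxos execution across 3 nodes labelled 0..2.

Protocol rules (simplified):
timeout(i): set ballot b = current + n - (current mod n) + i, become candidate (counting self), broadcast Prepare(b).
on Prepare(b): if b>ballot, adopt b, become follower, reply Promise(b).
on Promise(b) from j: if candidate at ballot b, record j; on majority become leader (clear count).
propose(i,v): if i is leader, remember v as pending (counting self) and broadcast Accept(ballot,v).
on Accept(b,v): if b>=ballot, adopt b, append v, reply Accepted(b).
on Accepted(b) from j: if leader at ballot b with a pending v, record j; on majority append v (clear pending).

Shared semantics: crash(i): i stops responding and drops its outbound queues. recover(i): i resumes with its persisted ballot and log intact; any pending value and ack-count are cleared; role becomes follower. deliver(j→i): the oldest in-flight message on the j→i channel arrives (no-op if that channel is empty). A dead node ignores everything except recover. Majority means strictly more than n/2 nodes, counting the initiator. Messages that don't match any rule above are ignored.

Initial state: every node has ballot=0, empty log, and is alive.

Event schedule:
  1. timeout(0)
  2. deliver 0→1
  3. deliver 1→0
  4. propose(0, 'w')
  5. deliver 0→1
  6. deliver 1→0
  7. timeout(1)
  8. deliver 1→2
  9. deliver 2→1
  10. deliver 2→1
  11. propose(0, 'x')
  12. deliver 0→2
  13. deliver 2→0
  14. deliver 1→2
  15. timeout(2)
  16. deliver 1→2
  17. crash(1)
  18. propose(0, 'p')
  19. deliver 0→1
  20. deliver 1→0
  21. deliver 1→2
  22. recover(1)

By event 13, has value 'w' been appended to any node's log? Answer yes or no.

e1 timeout(0): 0[cand,b=3,-]
e2 deliver 0→1: 1[foll,b=3,-]
e3 deliver 1→0: 0[lead,b=3,-]
e4 propose(0,'w'): ·
e5 deliver 0→1: 1[foll,b=3,w]
e6 deliver 1→0: 0[lead,b=3,w]
e7 timeout(1): 1[cand,b=7,w]
e8 deliver 1→2: 2[foll,b=7,-]
e9 deliver 2→1: 1[lead,b=7,w]
e10 deliver 2→1: ·
e11 propose(0,'x'): ·
e12 deliver 0→2: ·
e13 deliver 2→0: ·

yes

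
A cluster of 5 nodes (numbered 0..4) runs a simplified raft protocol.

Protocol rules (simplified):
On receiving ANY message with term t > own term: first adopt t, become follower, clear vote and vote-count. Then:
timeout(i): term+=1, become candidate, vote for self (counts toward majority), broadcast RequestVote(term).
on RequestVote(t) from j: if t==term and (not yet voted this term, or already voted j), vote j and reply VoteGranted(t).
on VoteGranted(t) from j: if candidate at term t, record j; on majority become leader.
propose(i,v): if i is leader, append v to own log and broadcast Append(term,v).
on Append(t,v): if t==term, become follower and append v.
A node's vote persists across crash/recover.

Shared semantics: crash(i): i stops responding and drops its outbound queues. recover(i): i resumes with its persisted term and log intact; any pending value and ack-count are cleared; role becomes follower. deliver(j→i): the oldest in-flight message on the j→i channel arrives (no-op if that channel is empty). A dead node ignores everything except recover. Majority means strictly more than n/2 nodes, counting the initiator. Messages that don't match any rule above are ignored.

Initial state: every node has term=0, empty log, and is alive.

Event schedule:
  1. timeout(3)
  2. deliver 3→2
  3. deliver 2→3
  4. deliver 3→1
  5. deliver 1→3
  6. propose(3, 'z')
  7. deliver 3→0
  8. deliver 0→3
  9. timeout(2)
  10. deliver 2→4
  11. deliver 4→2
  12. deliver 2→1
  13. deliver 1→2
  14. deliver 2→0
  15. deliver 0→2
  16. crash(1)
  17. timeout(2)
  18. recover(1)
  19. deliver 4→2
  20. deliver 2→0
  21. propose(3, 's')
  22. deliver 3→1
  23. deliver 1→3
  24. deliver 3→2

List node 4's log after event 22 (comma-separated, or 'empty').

e1 timeout(3): 3[cand,t=1,-]
e2 deliver 3→2: 2[foll,t=1,-]
e3 deliver 2→3: ·
e4 deliver 3→1: 1[foll,t=1,-]
e5 deliver 1→3: 3[lead,t=1,-]
e6 propose(3,'z'): 3[lead,t=1,z]
e7 deliver 3→0: 0[foll,t=1,-]
e8 deliver 0→3: ·
e9 timeout(2): 2[cand,t=2,-]
e10 deliver 2→4: 4[foll,t=2,-]
e11 deliver 4→2: ·
e12 deliver 2→1: 1[foll,t=2,-]
e13 deliver 1→2: 2[lead,t=2,-]
e14 deliver 2→0: 0[foll,t=2,-]
e15 deliver 0→2: ·
e16 crash(1): 1[✗foll,t=2,-]
e17 timeout(2): 2[cand,t=3,-]
e18 recover(1): 1[foll,t=2,-]
e19 deliver 4→2: ·
e20 deliver 2→0: 0[foll,t=3,-]
e21 propose(3,'s'): 3[lead,t=1,z,s]
e22 deliver 3→1: ·

empty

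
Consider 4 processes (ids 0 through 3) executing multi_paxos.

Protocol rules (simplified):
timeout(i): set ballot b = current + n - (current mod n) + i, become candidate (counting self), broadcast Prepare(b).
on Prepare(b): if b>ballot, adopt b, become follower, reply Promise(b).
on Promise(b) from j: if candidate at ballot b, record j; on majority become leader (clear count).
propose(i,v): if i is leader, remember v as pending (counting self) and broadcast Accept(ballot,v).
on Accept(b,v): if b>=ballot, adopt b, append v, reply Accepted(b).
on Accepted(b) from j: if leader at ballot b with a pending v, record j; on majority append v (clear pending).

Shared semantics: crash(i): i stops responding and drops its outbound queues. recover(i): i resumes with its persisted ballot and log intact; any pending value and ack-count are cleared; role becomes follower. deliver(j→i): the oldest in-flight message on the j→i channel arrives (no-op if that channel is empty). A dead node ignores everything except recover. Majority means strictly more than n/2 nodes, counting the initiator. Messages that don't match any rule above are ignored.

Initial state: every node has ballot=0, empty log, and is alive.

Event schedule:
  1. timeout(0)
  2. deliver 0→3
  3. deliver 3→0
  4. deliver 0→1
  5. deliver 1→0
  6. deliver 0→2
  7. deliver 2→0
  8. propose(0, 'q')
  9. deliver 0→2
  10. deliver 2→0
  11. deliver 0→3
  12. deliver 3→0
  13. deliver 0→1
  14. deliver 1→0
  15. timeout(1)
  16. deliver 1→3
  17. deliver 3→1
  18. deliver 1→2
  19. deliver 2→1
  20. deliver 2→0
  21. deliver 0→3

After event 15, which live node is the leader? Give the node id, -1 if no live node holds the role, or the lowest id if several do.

0

after 1 — timeout(0): n0:cand/b4/[-]
after 2 — deliver 0→3: n3:foll/b4/[-]
after 3 — deliver 3→0: ·
after 4 — deliver 0→1: n1:foll/b4/[-]
after 5 — deliver 1→0: n0:lead/b4/[-]
after 6 — deliver 0→2: n2:foll/b4/[-]
after 7 — deliver 2→0: ·
after 8 — propose(0,'q'): ·
after 9 — deliver 0→2: n2:foll/b4/[q]
after 10 — deliver 2→0: ·
after 11 — deliver 0→3: n3:foll/b4/[q]
after 12 — deliver 3→0: n0:lead/b4/[q]
after 13 — deliver 0→1: n1:foll/b4/[q]
after 14 — deliver 1→0: ·
after 15 — timeout(1): n1:cand/b9/[q]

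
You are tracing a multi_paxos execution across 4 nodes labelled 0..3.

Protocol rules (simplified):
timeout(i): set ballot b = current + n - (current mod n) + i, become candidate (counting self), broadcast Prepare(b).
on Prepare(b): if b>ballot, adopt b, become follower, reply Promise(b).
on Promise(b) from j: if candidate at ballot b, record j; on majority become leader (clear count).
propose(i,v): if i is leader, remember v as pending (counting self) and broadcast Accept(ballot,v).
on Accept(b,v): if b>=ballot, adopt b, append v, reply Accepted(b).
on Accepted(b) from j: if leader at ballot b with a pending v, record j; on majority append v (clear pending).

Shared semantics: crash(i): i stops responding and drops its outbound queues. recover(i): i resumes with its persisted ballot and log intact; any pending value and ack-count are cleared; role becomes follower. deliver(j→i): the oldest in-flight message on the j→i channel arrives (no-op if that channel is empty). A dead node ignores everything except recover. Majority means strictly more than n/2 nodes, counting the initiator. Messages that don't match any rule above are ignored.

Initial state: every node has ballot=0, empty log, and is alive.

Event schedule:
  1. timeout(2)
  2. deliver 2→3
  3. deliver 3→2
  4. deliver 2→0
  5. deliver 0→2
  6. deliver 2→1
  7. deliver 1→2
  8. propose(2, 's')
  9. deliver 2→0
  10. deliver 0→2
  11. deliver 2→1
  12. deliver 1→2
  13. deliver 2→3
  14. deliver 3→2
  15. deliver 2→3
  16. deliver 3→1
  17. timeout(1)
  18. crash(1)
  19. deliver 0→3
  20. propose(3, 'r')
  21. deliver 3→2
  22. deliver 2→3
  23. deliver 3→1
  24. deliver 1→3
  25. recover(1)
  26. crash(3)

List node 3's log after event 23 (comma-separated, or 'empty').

s

[1] timeout(2) → N2(cand b6 [-])
[2] deliver 2→3 → N3(foll b6 [-])
[3] deliver 3→2 → ∅
[4] deliver 2→0 → N0(foll b6 [-])
[5] deliver 0→2 → N2(lead b6 [-])
[6] deliver 2→1 → N1(foll b6 [-])
[7] deliver 1→2 → ∅
[8] propose(2,'s') → ∅
[9] deliver 2→0 → N0(foll b6 [s])
[10] deliver 0→2 → ∅
[11] deliver 2→1 → N1(foll b6 [s])
[12] deliver 1→2 → N2(lead b6 [s])
[13] deliver 2→3 → N3(foll b6 [s])
[14] deliver 3→2 → ∅
[15] deliver 2→3 → ∅
[16] deliver 3→1 → ∅
[17] timeout(1) → N1(cand b9 [s])
[18] crash(1) → N1(✗cand b9 [s])
[19] deliver 0→3 → ∅
[20] propose(3,'r') → ∅
[21] deliver 3→2 → ∅
[22] deliver 2→3 → ∅
[23] deliver 3→1 → ∅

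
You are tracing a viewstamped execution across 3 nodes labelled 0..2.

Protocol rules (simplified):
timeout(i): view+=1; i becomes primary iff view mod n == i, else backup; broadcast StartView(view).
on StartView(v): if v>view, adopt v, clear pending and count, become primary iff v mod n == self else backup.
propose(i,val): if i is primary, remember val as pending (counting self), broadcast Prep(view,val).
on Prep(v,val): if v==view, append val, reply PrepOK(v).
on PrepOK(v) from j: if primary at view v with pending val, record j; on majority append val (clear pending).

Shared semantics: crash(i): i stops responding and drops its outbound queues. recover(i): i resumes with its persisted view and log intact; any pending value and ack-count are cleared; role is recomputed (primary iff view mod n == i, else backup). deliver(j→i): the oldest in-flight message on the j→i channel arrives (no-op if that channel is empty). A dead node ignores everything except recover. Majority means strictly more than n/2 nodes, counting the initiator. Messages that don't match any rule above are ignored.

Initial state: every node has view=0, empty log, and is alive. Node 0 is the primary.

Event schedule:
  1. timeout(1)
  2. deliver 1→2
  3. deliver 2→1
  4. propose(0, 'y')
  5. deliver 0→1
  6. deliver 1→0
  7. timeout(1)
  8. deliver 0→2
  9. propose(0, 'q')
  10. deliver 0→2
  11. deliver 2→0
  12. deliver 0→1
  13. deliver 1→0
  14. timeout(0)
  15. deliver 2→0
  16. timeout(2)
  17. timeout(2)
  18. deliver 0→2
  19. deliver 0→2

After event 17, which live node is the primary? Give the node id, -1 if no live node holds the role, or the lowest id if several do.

after 1 — timeout(1): n1:prim/v1/[-]
after 2 — deliver 1→2: n2:back/v1/[-]
after 3 — deliver 2→1: ·
after 4 — propose(0,'y'): ·
after 5 — deliver 0→1: ·
after 6 — deliver 1→0: n0:back/v1/[-]
after 7 — timeout(1): n1:back/v2/[-]
after 8 — deliver 0→2: ·
after 9 — propose(0,'q'): ·
after 10 — deliver 0→2: ·
after 11 — deliver 2→0: ·
after 12 — deliver 0→1: ·
after 13 — deliver 1→0: n0:back/v2/[-]
after 14 — timeout(0): n0:prim/v3/[-]
after 15 — deliver 2→0: ·
after 16 — timeout(2): n2:prim/v2/[-]
after 17 — timeout(2): n2:back/v3/[-]

0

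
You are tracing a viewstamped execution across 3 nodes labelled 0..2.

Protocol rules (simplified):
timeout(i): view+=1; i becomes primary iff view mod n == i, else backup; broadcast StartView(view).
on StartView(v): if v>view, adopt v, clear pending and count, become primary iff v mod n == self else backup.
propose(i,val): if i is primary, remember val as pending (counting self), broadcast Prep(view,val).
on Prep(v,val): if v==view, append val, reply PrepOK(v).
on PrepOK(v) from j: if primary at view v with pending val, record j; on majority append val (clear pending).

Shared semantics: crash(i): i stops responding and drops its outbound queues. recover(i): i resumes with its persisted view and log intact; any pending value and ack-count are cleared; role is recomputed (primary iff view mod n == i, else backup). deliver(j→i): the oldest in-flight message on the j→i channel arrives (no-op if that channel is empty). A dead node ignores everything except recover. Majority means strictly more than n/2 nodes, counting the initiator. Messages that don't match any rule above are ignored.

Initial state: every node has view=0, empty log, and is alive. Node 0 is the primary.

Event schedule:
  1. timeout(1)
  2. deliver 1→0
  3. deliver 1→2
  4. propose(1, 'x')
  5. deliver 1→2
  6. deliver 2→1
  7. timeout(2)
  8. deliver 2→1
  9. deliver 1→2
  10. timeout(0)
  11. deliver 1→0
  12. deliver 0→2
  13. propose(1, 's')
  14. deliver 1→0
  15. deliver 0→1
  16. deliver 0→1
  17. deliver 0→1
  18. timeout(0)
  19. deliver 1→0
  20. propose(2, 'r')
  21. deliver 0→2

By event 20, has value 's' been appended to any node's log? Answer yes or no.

no

[1] timeout(1) → N1(prim v1 [-])
[2] deliver 1→0 → N0(back v1 [-])
[3] deliver 1→2 → N2(back v1 [-])
[4] propose(1,'x') → ∅
[5] deliver 1→2 → N2(back v1 [x])
[6] deliver 2→1 → N1(prim v1 [x])
[7] timeout(2) → N2(prim v2 [x])
[8] deliver 2→1 → N1(back v2 [x])
[9] deliver 1→2 → ∅
[10] timeout(0) → N0(back v2 [-])
[11] deliver 1→0 → ∅
[12] deliver 0→2 → ∅
[13] propose(1,'s') → ∅
[14] deliver 1→0 → ∅
[15] deliver 0→1 → ∅
[16] deliver 0→1 → ∅
[17] deliver 0→1 → ∅
[18] timeout(0) → N0(prim v3 [-])
[19] deliver 1→0 → ∅
[20] propose(2,'r') → ∅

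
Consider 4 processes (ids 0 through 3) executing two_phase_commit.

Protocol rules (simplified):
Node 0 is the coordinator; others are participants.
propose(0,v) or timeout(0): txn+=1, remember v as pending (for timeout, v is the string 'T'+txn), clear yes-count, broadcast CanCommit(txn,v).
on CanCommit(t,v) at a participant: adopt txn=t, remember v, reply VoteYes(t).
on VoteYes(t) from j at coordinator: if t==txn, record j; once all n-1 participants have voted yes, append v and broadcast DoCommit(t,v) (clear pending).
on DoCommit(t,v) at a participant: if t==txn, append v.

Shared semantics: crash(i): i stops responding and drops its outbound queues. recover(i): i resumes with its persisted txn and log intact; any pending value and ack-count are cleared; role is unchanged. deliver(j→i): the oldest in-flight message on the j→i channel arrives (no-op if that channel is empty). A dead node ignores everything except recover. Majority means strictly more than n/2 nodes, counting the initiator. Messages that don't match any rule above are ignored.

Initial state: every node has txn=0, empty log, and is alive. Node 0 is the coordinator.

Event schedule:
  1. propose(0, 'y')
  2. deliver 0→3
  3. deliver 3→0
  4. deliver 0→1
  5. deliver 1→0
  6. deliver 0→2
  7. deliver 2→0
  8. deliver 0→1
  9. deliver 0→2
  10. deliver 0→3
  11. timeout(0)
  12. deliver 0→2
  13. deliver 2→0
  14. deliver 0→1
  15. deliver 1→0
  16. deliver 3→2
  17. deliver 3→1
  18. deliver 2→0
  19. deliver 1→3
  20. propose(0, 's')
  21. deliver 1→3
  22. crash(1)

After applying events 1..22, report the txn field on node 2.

2

e1 propose(0,'y'): 0[coor,t=1,-]
e2 deliver 0→3: 3[part,t=1,-]
e3 deliver 3→0: ·
e4 deliver 0→1: 1[part,t=1,-]
e5 deliver 1→0: ·
e6 deliver 0→2: 2[part,t=1,-]
e7 deliver 2→0: 0[coor,t=1,y]
e8 deliver 0→1: 1[part,t=1,y]
e9 deliver 0→2: 2[part,t=1,y]
e10 deliver 0→3: 3[part,t=1,y]
e11 timeout(0): 0[coor,t=2,y]
e12 deliver 0→2: 2[part,t=2,y]
e13 deliver 2→0: ·
e14 deliver 0→1: 1[part,t=2,y]
e15 deliver 1→0: ·
e16 deliver 3→2: ·
e17 deliver 3→1: ·
e18 deliver 2→0: ·
e19 deliver 1→3: ·
e20 propose(0,'s'): 0[coor,t=3,y]
e21 deliver 1→3: ·
e22 crash(1): 1[✗part,t=2,y]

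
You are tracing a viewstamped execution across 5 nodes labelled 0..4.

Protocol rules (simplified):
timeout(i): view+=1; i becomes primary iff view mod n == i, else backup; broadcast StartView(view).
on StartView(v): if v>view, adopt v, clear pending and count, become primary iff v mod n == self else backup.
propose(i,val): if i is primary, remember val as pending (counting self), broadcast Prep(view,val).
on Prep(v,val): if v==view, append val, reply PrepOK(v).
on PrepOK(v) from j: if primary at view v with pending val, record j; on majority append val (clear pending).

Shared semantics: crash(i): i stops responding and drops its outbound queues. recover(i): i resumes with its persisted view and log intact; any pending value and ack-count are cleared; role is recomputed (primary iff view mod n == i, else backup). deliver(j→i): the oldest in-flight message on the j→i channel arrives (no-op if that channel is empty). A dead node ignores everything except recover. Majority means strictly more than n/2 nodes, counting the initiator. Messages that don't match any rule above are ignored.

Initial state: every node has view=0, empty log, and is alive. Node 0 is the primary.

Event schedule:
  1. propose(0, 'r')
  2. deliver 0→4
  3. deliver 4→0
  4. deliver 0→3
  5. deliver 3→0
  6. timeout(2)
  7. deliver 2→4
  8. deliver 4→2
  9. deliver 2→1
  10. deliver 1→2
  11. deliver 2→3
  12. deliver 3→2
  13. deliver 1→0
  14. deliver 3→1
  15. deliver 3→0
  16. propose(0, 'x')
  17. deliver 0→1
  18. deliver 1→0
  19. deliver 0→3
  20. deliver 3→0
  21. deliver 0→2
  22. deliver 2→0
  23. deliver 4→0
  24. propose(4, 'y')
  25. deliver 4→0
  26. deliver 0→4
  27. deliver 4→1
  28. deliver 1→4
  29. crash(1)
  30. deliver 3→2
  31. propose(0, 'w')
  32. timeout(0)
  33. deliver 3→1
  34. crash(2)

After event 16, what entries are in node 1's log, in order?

empty

[1] propose(0,'r') → ∅
[2] deliver 0→4 → N4(back v0 [r])
[3] deliver 4→0 → ∅
[4] deliver 0→3 → N3(back v0 [r])
[5] deliver 3→0 → N0(prim v0 [r])
[6] timeout(2) → N2(back v1 [-])
[7] deliver 2→4 → N4(back v1 [r])
[8] deliver 4→2 → ∅
[9] deliver 2→1 → N1(prim v1 [-])
[10] deliver 1→2 → ∅
[11] deliver 2→3 → N3(back v1 [r])
[12] deliver 3→2 → ∅
[13] deliver 1→0 → ∅
[14] deliver 3→1 → ∅
[15] deliver 3→0 → ∅
[16] propose(0,'x') → ∅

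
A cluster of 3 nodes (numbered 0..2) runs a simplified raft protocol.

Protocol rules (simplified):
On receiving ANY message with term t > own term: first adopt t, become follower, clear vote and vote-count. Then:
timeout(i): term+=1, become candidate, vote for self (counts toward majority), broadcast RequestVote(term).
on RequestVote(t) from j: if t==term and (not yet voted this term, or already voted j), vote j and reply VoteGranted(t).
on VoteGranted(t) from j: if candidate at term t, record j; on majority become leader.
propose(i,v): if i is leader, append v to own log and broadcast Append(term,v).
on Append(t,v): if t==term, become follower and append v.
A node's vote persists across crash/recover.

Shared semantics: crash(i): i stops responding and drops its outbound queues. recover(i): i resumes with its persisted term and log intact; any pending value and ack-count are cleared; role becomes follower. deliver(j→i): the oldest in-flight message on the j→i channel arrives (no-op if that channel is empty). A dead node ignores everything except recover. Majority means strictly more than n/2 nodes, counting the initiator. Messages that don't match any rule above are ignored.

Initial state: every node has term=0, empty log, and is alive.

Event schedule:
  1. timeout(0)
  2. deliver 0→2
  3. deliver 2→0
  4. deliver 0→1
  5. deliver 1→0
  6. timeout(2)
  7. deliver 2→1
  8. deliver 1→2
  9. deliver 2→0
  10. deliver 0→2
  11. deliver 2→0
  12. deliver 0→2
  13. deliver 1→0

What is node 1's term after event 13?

2

1. timeout(0):  <0:cand t1 ->
2. deliver 0→2:  <2:foll t1 ->
3. deliver 2→0:  <0:lead t1 ->
4. deliver 0→1:  <1:foll t1 ->
5. deliver 1→0:  nop
6. timeout(2):  <2:cand t2 ->
7. deliver 2→1:  <1:foll t2 ->
8. deliver 1→2:  <2:lead t2 ->
9. deliver 2→0:  <0:foll t2 ->
10. deliver 0→2:  nop
11. deliver 2→0:  nop
12. deliver 0→2:  nop
13. deliver 1→0:  nop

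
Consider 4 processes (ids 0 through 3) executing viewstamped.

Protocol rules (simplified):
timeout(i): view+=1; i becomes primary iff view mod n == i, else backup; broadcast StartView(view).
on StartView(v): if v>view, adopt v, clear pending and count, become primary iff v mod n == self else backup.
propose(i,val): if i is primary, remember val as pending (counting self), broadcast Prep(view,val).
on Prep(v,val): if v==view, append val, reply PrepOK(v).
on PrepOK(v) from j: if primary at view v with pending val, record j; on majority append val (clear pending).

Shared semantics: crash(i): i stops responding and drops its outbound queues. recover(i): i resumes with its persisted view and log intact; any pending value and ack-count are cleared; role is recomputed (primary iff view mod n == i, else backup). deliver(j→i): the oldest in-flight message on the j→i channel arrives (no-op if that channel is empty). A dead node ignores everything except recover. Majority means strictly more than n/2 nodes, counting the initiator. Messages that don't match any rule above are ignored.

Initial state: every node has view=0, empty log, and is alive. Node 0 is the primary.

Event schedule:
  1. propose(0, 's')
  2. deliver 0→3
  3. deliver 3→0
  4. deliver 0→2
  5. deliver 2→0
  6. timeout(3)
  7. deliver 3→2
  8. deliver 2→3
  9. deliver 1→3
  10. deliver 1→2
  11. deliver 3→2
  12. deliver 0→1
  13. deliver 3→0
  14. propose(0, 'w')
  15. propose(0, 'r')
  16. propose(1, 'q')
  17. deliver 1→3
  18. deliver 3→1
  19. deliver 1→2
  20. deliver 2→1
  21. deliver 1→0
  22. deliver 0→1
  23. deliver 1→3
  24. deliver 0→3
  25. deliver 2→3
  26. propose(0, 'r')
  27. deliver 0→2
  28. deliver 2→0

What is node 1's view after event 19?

1. propose(0,'s'):  nop
2. deliver 0→3:  <3:back v0 s>
3. deliver 3→0:  nop
4. deliver 0→2:  <2:back v0 s>
5. deliver 2→0:  <0:prim v0 s>
6. timeout(3):  <3:back v1 s>
7. deliver 3→2:  <2:back v1 s>
8. deliver 2→3:  nop
9. deliver 1→3:  nop
10. deliver 1→2:  nop
11. deliver 3→2:  nop
12. deliver 0→1:  <1:back v0 s>
13. deliver 3→0:  <0:back v1 s>
14. propose(0,'w'):  nop
15. propose(0,'r'):  nop
16. propose(1,'q'):  nop
17. deliver 1→3:  nop
18. deliver 3→1:  <1:prim v1 s>
19. deliver 1→2:  nop

1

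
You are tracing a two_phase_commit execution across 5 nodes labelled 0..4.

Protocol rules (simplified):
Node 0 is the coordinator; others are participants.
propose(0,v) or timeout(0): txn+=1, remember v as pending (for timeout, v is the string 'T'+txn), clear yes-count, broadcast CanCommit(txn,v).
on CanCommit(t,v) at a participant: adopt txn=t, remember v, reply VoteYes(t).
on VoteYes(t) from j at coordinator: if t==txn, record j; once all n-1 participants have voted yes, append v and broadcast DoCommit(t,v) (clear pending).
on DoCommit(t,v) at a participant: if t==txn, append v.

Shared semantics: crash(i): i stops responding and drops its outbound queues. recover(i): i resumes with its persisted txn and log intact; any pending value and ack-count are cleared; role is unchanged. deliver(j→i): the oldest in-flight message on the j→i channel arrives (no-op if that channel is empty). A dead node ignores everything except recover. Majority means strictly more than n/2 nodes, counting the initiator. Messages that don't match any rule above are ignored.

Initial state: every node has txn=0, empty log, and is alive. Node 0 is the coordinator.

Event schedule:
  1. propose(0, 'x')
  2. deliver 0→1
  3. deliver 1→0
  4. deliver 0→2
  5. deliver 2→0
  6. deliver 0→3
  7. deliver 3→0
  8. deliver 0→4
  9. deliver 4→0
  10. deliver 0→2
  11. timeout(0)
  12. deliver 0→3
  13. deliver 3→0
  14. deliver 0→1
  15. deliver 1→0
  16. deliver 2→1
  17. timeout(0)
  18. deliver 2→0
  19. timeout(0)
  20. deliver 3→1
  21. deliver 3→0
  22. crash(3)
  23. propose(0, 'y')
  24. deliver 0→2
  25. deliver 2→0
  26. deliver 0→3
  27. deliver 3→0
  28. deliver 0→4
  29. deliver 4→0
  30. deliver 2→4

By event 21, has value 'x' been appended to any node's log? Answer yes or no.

yes

[1] propose(0,'x') → N0(coor t1 [-])
[2] deliver 0→1 → N1(part t1 [-])
[3] deliver 1→0 → ∅
[4] deliver 0→2 → N2(part t1 [-])
[5] deliver 2→0 → ∅
[6] deliver 0→3 → N3(part t1 [-])
[7] deliver 3→0 → ∅
[8] deliver 0→4 → N4(part t1 [-])
[9] deliver 4→0 → N0(coor t1 [x])
[10] deliver 0→2 → N2(part t1 [x])
[11] timeout(0) → N0(coor t2 [x])
[12] deliver 0→3 → N3(part t1 [x])
[13] deliver 3→0 → ∅
[14] deliver 0→1 → N1(part t1 [x])
[15] deliver 1→0 → ∅
[16] deliver 2→1 → ∅
[17] timeout(0) → N0(coor t3 [x])
[18] deliver 2→0 → ∅
[19] timeout(0) → N0(coor t4 [x])
[20] deliver 3→1 → ∅
[21] deliver 3→0 → ∅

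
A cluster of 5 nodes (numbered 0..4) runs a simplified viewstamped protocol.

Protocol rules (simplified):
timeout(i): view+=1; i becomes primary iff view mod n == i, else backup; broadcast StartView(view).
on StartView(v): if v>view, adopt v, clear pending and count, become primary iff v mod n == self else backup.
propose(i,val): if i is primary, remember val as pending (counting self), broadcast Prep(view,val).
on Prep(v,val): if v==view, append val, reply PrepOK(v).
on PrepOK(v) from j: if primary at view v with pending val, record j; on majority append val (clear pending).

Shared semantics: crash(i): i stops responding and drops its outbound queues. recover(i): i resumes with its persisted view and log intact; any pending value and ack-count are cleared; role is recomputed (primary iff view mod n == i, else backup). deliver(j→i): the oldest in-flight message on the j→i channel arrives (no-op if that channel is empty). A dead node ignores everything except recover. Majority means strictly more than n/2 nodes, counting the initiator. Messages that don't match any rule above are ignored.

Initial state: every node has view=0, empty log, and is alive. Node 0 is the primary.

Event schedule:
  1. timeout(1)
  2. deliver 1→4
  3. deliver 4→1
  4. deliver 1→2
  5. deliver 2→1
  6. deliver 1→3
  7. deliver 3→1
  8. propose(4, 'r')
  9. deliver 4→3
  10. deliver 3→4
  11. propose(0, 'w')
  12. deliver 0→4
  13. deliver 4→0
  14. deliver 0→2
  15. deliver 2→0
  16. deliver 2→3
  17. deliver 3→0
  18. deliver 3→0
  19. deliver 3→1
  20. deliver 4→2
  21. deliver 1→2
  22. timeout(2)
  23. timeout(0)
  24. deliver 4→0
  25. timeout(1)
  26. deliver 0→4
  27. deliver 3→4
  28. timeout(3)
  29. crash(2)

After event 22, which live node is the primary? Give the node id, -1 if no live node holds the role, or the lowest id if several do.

0

1. timeout(1):  <1:prim v1 ->
2. deliver 1→4:  <4:back v1 ->
3. deliver 4→1:  nop
4. deliver 1→2:  <2:back v1 ->
5. deliver 2→1:  nop
6. deliver 1→3:  <3:back v1 ->
7. deliver 3→1:  nop
8. propose(4,'r'):  nop
9. deliver 4→3:  nop
10. deliver 3→4:  nop
11. propose(0,'w'):  nop
12. deliver 0→4:  nop
13. deliver 4→0:  nop
14. deliver 0→2:  nop
15. deliver 2→0:  nop
16. deliver 2→3:  nop
17. deliver 3→0:  nop
18. deliver 3→0:  nop
19. deliver 3→1:  nop
20. deliver 4→2:  nop
21. deliver 1→2:  nop
22. timeout(2):  <2:prim v2 ->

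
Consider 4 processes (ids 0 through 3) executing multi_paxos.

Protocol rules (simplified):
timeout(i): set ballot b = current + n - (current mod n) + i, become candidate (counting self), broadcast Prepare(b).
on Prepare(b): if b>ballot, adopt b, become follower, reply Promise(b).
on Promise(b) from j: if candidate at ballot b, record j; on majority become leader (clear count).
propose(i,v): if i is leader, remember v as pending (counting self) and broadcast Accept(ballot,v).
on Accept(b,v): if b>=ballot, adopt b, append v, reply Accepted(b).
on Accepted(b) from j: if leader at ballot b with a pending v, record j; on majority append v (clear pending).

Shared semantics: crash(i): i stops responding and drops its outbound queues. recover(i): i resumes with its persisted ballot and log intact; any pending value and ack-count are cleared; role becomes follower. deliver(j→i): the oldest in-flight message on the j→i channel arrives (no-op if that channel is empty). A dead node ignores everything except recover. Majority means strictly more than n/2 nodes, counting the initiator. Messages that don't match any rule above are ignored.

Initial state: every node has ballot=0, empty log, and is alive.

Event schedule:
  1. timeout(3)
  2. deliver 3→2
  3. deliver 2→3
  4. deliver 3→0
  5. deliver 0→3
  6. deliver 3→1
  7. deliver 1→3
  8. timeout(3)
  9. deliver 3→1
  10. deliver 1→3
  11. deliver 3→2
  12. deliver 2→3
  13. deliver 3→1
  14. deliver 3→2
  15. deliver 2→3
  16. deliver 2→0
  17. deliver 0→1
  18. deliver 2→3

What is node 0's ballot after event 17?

7

e1 timeout(3): 3[cand,b=7,-]
e2 deliver 3→2: 2[foll,b=7,-]
e3 deliver 2→3: ·
e4 deliver 3→0: 0[foll,b=7,-]
e5 deliver 0→3: 3[lead,b=7,-]
e6 deliver 3→1: 1[foll,b=7,-]
e7 deliver 1→3: ·
e8 timeout(3): 3[cand,b=11,-]
e9 deliver 3→1: 1[foll,b=11,-]
e10 deliver 1→3: ·
e11 deliver 3→2: 2[foll,b=11,-]
e12 deliver 2→3: 3[lead,b=11,-]
e13 deliver 3→1: ·
e14 deliver 3→2: ·
e15 deliver 2→3: ·
e16 deliver 2→0: ·
e17 deliver 0→1: ·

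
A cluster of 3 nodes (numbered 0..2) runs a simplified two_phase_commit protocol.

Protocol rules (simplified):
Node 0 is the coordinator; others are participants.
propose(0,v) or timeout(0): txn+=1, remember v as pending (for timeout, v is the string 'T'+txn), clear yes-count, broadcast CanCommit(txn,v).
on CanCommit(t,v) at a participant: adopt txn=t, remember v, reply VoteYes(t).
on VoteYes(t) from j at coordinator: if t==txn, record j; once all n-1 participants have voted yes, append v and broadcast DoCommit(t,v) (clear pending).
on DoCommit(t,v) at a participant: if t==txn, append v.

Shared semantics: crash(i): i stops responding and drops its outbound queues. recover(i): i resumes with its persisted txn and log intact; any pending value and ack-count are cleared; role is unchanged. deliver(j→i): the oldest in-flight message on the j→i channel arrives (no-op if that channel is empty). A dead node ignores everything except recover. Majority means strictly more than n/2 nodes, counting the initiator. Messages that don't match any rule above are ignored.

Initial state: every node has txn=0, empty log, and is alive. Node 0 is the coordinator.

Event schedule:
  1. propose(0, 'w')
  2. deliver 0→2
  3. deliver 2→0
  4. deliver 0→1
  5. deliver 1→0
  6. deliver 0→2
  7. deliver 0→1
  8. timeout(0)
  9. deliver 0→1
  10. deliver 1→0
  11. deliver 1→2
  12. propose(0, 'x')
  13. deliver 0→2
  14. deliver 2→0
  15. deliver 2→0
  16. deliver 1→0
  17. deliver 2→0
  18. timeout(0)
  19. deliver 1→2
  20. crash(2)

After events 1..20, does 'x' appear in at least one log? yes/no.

[1] propose(0,'w') → N0(coor t1 [-])
[2] deliver 0→2 → N2(part t1 [-])
[3] deliver 2→0 → ∅
[4] deliver 0→1 → N1(part t1 [-])
[5] deliver 1→0 → N0(coor t1 [w])
[6] deliver 0→2 → N2(part t1 [w])
[7] deliver 0→1 → N1(part t1 [w])
[8] timeout(0) → N0(coor t2 [w])
[9] deliver 0→1 → N1(part t2 [w])
[10] deliver 1→0 → ∅
[11] deliver 1→2 → ∅
[12] propose(0,'x') → N0(coor t3 [w])
[13] deliver 0→2 → N2(part t2 [w])
[14] deliver 2→0 → ∅
[15] deliver 2→0 → ∅
[16] deliver 1→0 → ∅
[17] deliver 2→0 → ∅
[18] timeout(0) → N0(coor t4 [w])
[19] deliver 1→2 → ∅
[20] crash(2) → N2(✗part t2 [w])

no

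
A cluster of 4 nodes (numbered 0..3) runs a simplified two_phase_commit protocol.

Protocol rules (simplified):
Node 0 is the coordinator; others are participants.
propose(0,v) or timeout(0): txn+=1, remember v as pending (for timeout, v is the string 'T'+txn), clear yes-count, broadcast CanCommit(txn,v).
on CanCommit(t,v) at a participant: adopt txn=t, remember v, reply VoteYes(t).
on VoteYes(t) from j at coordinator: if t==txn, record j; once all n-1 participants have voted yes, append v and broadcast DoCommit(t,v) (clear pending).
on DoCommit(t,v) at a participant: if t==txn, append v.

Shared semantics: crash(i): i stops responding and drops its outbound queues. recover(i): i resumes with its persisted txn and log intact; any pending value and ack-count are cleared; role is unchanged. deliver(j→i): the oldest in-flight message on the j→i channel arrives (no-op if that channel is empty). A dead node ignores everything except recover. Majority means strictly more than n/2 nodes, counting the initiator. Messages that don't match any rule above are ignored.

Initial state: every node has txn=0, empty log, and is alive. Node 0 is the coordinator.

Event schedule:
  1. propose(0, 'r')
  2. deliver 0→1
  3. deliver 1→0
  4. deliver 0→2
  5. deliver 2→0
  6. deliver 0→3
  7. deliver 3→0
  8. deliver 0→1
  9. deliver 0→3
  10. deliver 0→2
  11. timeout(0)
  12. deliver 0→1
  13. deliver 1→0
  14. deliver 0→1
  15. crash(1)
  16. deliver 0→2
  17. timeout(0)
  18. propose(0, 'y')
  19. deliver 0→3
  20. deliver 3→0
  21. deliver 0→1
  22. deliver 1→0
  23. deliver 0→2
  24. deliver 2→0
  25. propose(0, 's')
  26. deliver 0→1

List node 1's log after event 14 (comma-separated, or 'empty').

r

e1 propose(0,'r'): 0[coor,t=1,-]
e2 deliver 0→1: 1[part,t=1,-]
e3 deliver 1→0: ·
e4 deliver 0→2: 2[part,t=1,-]
e5 deliver 2→0: ·
e6 deliver 0→3: 3[part,t=1,-]
e7 deliver 3→0: 0[coor,t=1,r]
e8 deliver 0→1: 1[part,t=1,r]
e9 deliver 0→3: 3[part,t=1,r]
e10 deliver 0→2: 2[part,t=1,r]
e11 timeout(0): 0[coor,t=2,r]
e12 deliver 0→1: 1[part,t=2,r]
e13 deliver 1→0: ·
e14 deliver 0→1: ·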